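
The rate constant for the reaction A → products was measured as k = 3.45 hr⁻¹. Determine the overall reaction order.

first order (1)

Step 1: The units of k for an nth-order reaction are (concentration)^(1-n)·(time)⁻¹.
Step 2: Here k has units hr⁻¹, so the concentration exponent is 0.
Step 3: 1 - n = 0 ⇒ n = 1. The reaction is first order.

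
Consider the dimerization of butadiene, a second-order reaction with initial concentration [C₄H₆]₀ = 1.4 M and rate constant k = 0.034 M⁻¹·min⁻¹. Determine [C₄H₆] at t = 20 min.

0.7172 M

Step 1: For a second-order reaction: 1/[C₄H₆] = 1/[C₄H₆]₀ + kt
Step 2: 1/[C₄H₆] = 1/1.4 + 0.034 × 20
Step 3: 1/[C₄H₆] = 0.7143 + 0.68 = 1.394
Step 4: [C₄H₆] = 1/1.394 = 0.7172 M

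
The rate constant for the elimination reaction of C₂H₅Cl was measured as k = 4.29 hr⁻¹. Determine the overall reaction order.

first order (1)

Step 1: The units of k for an nth-order reaction are (concentration)^(1-n)·(time)⁻¹.
Step 2: Here k has units hr⁻¹, so the concentration exponent is 0.
Step 3: 1 - n = 0 ⇒ n = 1. The reaction is first order.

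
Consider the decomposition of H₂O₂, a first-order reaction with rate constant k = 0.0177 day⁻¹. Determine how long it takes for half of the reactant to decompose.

39.16 day

Step 1: For a first-order reaction, t₁/₂ = ln(2)/k
Step 2: t₁/₂ = ln(2)/0.0177
Step 3: t₁/₂ = 0.6931/0.0177 = 39.16 day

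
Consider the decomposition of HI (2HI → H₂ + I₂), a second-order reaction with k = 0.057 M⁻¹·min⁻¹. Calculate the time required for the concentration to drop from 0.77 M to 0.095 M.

161.9 min

Step 1: For second-order: t = (1/[HI] - 1/[HI]₀)/k
Step 2: t = (1/0.095 - 1/0.77)/0.057
Step 3: t = (10.53 - 1.299)/0.057
Step 4: t = 9.228/0.057 = 161.9 min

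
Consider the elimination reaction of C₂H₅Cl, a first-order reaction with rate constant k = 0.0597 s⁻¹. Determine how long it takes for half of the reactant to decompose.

11.61 s

Step 1: For a first-order reaction, t₁/₂ = ln(2)/k
Step 2: t₁/₂ = ln(2)/0.0597
Step 3: t₁/₂ = 0.6931/0.0597 = 11.61 s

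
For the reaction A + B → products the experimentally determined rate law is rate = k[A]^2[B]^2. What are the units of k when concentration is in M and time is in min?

M⁻³·min⁻¹

Step 1: Overall order = 2 + 2 = 4.
Step 2: rate has units M·min⁻¹; [A]^2[B]^2 has units M^4.
Step 3: k = rate/([A]^2[B]^2), so units of k = M^(1-4)·min⁻¹ = M⁻³·min⁻¹.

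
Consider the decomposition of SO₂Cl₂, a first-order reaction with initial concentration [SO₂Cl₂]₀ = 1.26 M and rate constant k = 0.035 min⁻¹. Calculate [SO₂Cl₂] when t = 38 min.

0.3332 M

Step 1: For a first-order reaction: [SO₂Cl₂] = [SO₂Cl₂]₀ × e^(-kt)
Step 2: [SO₂Cl₂] = 1.26 × e^(-0.035 × 38)
Step 3: [SO₂Cl₂] = 1.26 × e^(-1.33)
Step 4: [SO₂Cl₂] = 1.26 × 0.264477 = 0.3332 M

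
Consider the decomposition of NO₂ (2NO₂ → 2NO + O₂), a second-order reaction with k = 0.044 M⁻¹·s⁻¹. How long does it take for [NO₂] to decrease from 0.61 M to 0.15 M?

114.3 s

Step 1: For second-order: t = (1/[NO₂] - 1/[NO₂]₀)/k
Step 2: t = (1/0.15 - 1/0.61)/0.044
Step 3: t = (6.667 - 1.639)/0.044
Step 4: t = 5.027/0.044 = 114.3 s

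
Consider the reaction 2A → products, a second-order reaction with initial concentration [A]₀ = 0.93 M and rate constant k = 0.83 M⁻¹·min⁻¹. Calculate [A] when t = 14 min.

0.07877 M

Step 1: For a second-order reaction: 1/[A] = 1/[A]₀ + kt
Step 2: 1/[A] = 1/0.93 + 0.83 × 14
Step 3: 1/[A] = 1.075 + 11.62 = 12.7
Step 4: [A] = 1/12.7 = 0.07877 M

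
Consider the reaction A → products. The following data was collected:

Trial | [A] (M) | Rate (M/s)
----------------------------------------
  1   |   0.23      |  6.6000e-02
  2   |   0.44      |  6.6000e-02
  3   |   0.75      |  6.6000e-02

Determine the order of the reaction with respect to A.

zeroth order (0)

Step 1: Compare trials - when concentration changes, rate stays constant.
Step 2: rate₂/rate₁ = 6.6000e-02/6.6000e-02 = 1
Step 3: [A]₂/[A]₁ = 0.44/0.23 = 1.913
Step 4: Since rate ratio ≈ (conc ratio)^0, the reaction is zeroth order.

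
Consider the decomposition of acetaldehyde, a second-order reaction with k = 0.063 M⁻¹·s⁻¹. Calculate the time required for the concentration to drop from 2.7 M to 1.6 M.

4.042 s

Step 1: For second-order: t = (1/[CH₃CHO] - 1/[CH₃CHO]₀)/k
Step 2: t = (1/1.6 - 1/2.7)/0.063
Step 3: t = (0.625 - 0.3704)/0.063
Step 4: t = 0.2546/0.063 = 4.042 s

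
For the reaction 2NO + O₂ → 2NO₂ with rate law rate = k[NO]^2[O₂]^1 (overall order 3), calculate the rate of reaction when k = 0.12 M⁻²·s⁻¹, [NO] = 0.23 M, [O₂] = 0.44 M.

0.002793 M/s

Step 1: The rate law is rate = k[NO]^2[O₂]^1, overall order = 2+1 = 3
Step 2: Substitute values: rate = 0.12 × (0.23)^2 × (0.44)^1
Step 3: rate = 0.12 × 0.0529 × 0.44 = 0.00279312 M/s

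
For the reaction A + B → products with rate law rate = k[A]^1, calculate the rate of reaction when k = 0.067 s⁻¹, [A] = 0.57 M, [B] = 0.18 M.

0.03819 M/s

Step 1: The rate law is rate = k[A]^1
Step 2: Note that the rate does not depend on [B] (zero order in B).
Step 3: rate = 0.067 × (0.57)^1 = 0.03819 M/s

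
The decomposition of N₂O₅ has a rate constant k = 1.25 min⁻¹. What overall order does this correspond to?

first order (1)

Step 1: The units of k for an nth-order reaction are (concentration)^(1-n)·(time)⁻¹.
Step 2: Here k has units min⁻¹, so the concentration exponent is 0.
Step 3: 1 - n = 0 ⇒ n = 1. The reaction is first order.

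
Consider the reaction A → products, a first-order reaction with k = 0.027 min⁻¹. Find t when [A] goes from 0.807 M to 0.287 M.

38.29 min

Step 1: For first-order: t = ln([A]₀/[A])/k
Step 2: t = ln(0.807/0.287)/0.027
Step 3: t = ln(2.812)/0.027
Step 4: t = 1.034/0.027 = 38.29 min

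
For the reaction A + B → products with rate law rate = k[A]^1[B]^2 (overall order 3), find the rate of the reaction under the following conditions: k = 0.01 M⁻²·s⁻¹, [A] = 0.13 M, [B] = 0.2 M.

5.2e-05 M/s

Step 1: The rate law is rate = k[A]^1[B]^2, overall order = 1+2 = 3
Step 2: Substitute values: rate = 0.01 × (0.13)^1 × (0.2)^2
Step 3: rate = 0.01 × 0.13 × 0.04 = 5.2e-05 M/s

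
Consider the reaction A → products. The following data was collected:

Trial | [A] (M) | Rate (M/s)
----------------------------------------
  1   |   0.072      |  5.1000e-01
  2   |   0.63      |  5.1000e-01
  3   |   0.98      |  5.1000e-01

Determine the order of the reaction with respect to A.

zeroth order (0)

Step 1: Compare trials - when concentration changes, rate stays constant.
Step 2: rate₂/rate₁ = 5.1000e-01/5.1000e-01 = 1
Step 3: [A]₂/[A]₁ = 0.63/0.072 = 8.75
Step 4: Since rate ratio ≈ (conc ratio)^0, the reaction is zeroth order.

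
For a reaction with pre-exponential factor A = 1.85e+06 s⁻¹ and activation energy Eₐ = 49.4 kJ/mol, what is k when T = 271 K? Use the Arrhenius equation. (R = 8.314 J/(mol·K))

5.56e-04 s⁻¹

Step 1: Use the Arrhenius equation: k = A × exp(-Eₐ/RT)
Step 2: Convert Eₐ to J/mol: 49.4 kJ/mol = 49400 J/mol
Step 3: Calculate the exponent: -Eₐ/(RT) = -49400/(8.314 × 271) = -21.92541
Step 4: k = 1.85e+06 × exp(-21.92541)
Step 5: k = 1.85e+06 × 3.00549e-10 = 5.5602e-04 s⁻¹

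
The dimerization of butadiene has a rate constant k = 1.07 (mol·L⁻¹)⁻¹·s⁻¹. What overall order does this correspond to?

second order (2)

Step 1: The units of k for an nth-order reaction are (concentration)^(1-n)·(time)⁻¹.
Step 2: Here k has units (mol·L⁻¹)⁻¹·s⁻¹, so the concentration exponent is -1.
Step 3: 1 - n = -1 ⇒ n = 2. The reaction is second order.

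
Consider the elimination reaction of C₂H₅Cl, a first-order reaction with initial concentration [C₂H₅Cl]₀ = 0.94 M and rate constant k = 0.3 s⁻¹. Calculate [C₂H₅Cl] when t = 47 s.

7.073e-07 M

Step 1: For a first-order reaction: [C₂H₅Cl] = [C₂H₅Cl]₀ × e^(-kt)
Step 2: [C₂H₅Cl] = 0.94 × e^(-0.3 × 47)
Step 3: [C₂H₅Cl] = 0.94 × e^(-14.1)
Step 4: [C₂H₅Cl] = 0.94 × 7.52398e-07 = 7.073e-07 M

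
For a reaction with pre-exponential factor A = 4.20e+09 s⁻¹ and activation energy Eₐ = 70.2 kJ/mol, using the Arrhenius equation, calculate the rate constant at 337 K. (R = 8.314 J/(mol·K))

5.52e-02 s⁻¹

Step 1: Use the Arrhenius equation: k = A × exp(-Eₐ/RT)
Step 2: Convert Eₐ to J/mol: 70.2 kJ/mol = 70200 J/mol
Step 3: Calculate the exponent: -Eₐ/(RT) = -70200/(8.314 × 337) = -25.05516
Step 4: k = 4.20e+09 × exp(-25.05516)
Step 5: k = 4.20e+09 × 1.31426e-11 = 5.5199e-02 s⁻¹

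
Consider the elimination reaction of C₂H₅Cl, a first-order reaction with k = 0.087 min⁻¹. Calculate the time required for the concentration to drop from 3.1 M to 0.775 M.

15.93 min

Step 1: For first-order: t = ln([C₂H₅Cl]₀/[C₂H₅Cl])/k
Step 2: t = ln(3.1/0.775)/0.087
Step 3: t = ln(4)/0.087
Step 4: t = 1.386/0.087 = 15.93 min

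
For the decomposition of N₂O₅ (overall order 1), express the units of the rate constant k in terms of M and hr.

hr⁻¹

Step 1: For overall order n, rate = k × (concentration)^n.
Step 2: Rate has units M·hr⁻¹; concentration term has units M^1.
Step 3: k = rate / (concentration)^n, so units of k = M^(1-1)·hr⁻¹ = hr⁻¹.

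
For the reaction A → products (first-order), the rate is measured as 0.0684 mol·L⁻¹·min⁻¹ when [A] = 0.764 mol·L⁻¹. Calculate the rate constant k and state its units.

0.08953 min⁻¹

Step 1: rate = k[A]^1, so k = rate / [A]^1.
Step 2: k = 0.0684 / (0.764)^1 = 0.0684 / 0.764.
Step 3: k = 0.08953 min⁻¹.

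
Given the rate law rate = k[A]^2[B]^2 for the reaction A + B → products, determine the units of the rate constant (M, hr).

M⁻³·hr⁻¹

Step 1: Overall order = 2 + 2 = 4.
Step 2: rate has units M·hr⁻¹; [A]^2[B]^2 has units M^4.
Step 3: k = rate/([A]^2[B]^2), so units of k = M^(1-4)·hr⁻¹ = M⁻³·hr⁻¹.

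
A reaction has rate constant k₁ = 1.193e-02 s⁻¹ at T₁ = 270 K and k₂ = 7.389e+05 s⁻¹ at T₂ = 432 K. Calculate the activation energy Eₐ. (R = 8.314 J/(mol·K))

107.4 kJ/mol

Step 1: Use the two-temperature Arrhenius form: ln(k₂/k₁) = -Eₐ/R × (1/T₂ - 1/T₁)
Step 2: ln(k₂/k₁) = ln(7.389e+05/1.193e-02) = ln(6.19363e+07) = 17.9416
Step 3: 1/T₂ - 1/T₁ = 1/432 - 1/270 = -1.388889e-03 K⁻¹
Step 4: Eₐ = -R × ln(k₂/k₁) / (1/T₂ - 1/T₁) = -8.314 × 17.9416 / -1.388889e-03
Step 5: Eₐ = 1.0740e+05 J/mol = 107.4 kJ/mol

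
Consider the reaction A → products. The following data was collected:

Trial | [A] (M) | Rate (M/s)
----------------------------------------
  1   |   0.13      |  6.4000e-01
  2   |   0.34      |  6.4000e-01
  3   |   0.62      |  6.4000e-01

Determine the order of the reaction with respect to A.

zeroth order (0)

Step 1: Compare trials - when concentration changes, rate stays constant.
Step 2: rate₂/rate₁ = 6.4000e-01/6.4000e-01 = 1
Step 3: [A]₂/[A]₁ = 0.34/0.13 = 2.615
Step 4: Since rate ratio ≈ (conc ratio)^0, the reaction is zeroth order.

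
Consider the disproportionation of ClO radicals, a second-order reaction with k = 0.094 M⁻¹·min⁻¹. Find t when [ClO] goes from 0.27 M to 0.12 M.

49.25 min

Step 1: For second-order: t = (1/[ClO] - 1/[ClO]₀)/k
Step 2: t = (1/0.12 - 1/0.27)/0.094
Step 3: t = (8.333 - 3.704)/0.094
Step 4: t = 4.63/0.094 = 49.25 min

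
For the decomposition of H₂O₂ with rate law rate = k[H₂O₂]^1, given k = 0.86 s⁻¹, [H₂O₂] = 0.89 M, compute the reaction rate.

0.7654 M/s

Step 1: Identify the rate law: rate = k[H₂O₂]^1
Step 2: Substitute values: rate = 0.86 × (0.89)^1
Step 3: Calculate: rate = 0.86 × 0.89 = 0.7654 M/s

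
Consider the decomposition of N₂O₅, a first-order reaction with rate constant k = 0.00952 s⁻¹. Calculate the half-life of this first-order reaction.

72.81 s

Step 1: For a first-order reaction, t₁/₂ = ln(2)/k
Step 2: t₁/₂ = ln(2)/0.00952
Step 3: t₁/₂ = 0.6931/0.00952 = 72.81 s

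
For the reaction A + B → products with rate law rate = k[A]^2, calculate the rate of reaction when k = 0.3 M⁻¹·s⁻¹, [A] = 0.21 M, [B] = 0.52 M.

0.01323 M/s

Step 1: The rate law is rate = k[A]^2
Step 2: Note that the rate does not depend on [B] (zero order in B).
Step 3: rate = 0.3 × (0.21)^2 = 0.01323 M/s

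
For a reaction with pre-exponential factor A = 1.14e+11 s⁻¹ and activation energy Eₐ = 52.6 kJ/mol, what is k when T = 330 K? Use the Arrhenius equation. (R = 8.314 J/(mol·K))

5.38e+02 s⁻¹

Step 1: Use the Arrhenius equation: k = A × exp(-Eₐ/RT)
Step 2: Convert Eₐ to J/mol: 52.6 kJ/mol = 52600 J/mol
Step 3: Calculate the exponent: -Eₐ/(RT) = -52600/(8.314 × 330) = -19.17175
Step 4: k = 1.14e+11 × exp(-19.17175)
Step 5: k = 1.14e+11 × 4.71862e-09 = 5.3792e+02 s⁻¹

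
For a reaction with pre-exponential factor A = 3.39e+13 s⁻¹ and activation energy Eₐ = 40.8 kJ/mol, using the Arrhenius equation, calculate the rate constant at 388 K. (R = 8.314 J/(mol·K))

1.09e+08 s⁻¹

Step 1: Use the Arrhenius equation: k = A × exp(-Eₐ/RT)
Step 2: Convert Eₐ to J/mol: 40.8 kJ/mol = 40800 J/mol
Step 3: Calculate the exponent: -Eₐ/(RT) = -40800/(8.314 × 388) = -12.64790
Step 4: k = 3.39e+13 × exp(-12.64790)
Step 5: k = 3.39e+13 × 3.21430e-06 = 1.0896e+08 s⁻¹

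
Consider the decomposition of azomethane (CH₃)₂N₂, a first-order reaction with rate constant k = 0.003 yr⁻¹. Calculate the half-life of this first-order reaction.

231 yr

Step 1: For a first-order reaction, t₁/₂ = ln(2)/k
Step 2: t₁/₂ = ln(2)/0.003
Step 3: t₁/₂ = 0.6931/0.003 = 231 yr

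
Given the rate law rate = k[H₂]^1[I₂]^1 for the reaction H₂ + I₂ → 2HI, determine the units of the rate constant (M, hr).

M⁻¹·hr⁻¹

Step 1: Overall order = 1 + 1 = 2.
Step 2: rate has units M·hr⁻¹; [H₂]^1[I₂]^1 has units M^2.
Step 3: k = rate/([H₂]^1[I₂]^1), so units of k = M^(1-2)·hr⁻¹ = M⁻¹·hr⁻¹.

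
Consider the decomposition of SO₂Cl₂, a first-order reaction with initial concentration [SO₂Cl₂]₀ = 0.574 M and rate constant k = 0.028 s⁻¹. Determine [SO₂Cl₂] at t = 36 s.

0.2095 M

Step 1: For a first-order reaction: [SO₂Cl₂] = [SO₂Cl₂]₀ × e^(-kt)
Step 2: [SO₂Cl₂] = 0.574 × e^(-0.028 × 36)
Step 3: [SO₂Cl₂] = 0.574 × e^(-1.008)
Step 4: [SO₂Cl₂] = 0.574 × 0.364948 = 0.2095 M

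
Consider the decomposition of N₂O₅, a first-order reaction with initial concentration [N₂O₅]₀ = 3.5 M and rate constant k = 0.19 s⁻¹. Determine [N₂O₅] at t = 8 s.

0.7655 M

Step 1: For a first-order reaction: [N₂O₅] = [N₂O₅]₀ × e^(-kt)
Step 2: [N₂O₅] = 3.5 × e^(-0.19 × 8)
Step 3: [N₂O₅] = 3.5 × e^(-1.52)
Step 4: [N₂O₅] = 3.5 × 0.218712 = 0.7655 M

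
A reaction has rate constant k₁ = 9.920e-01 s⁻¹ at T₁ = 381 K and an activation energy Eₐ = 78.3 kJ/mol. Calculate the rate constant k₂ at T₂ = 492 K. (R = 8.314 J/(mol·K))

2.621e+02 s⁻¹

Step 1: Use the two-temperature Arrhenius form: ln(k₂/k₁) = -Eₐ/R × (1/T₂ - 1/T₁)
Step 2: Convert Eₐ to J/mol: 78.3 kJ/mol = 78300 J/mol
Step 3: 1/T₂ - 1/T₁ = 1/492 - 1/381 = -5.921516e-04 K⁻¹
Step 4: ln(k₂/k₁) = -78300/8.314 × -5.921516e-04 = 5.57679
Step 5: k₂ = k₁ × exp(5.57679) = 9.920e-01 × 2.64222e+02 = 2.621e+02 s⁻¹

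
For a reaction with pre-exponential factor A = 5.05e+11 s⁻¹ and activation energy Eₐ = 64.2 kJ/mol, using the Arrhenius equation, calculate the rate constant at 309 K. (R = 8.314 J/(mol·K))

7.08e+00 s⁻¹

Step 1: Use the Arrhenius equation: k = A × exp(-Eₐ/RT)
Step 2: Convert Eₐ to J/mol: 64.2 kJ/mol = 64200 J/mol
Step 3: Calculate the exponent: -Eₐ/(RT) = -64200/(8.314 × 309) = -24.99002
Step 4: k = 5.05e+11 × exp(-24.99002)
Step 5: k = 5.05e+11 × 1.40272e-11 = 7.0837e+00 s⁻¹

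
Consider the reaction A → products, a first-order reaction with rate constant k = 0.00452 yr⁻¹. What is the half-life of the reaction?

153.4 yr

Step 1: For a first-order reaction, t₁/₂ = ln(2)/k
Step 2: t₁/₂ = ln(2)/0.00452
Step 3: t₁/₂ = 0.6931/0.00452 = 153.4 yr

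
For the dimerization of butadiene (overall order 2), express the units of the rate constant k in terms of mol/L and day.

(mol/L)⁻¹·day⁻¹

Step 1: For overall order n, rate = k × (concentration)^n.
Step 2: Rate has units mol/L·day⁻¹; concentration term has units (mol/L)^2.
Step 3: k = rate / (concentration)^n, so units of k = (mol/L)^(1-2)·day⁻¹ = (mol/L)⁻¹·day⁻¹.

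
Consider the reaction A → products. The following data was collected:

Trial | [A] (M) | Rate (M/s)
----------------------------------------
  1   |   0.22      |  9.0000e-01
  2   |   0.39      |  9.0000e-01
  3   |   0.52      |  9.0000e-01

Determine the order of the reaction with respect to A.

zeroth order (0)

Step 1: Compare trials - when concentration changes, rate stays constant.
Step 2: rate₂/rate₁ = 9.0000e-01/9.0000e-01 = 1
Step 3: [A]₂/[A]₁ = 0.39/0.22 = 1.773
Step 4: Since rate ratio ≈ (conc ratio)^0, the reaction is zeroth order.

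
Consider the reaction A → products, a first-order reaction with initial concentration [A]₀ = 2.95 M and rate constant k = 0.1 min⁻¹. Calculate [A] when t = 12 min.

0.8885 M

Step 1: For a first-order reaction: [A] = [A]₀ × e^(-kt)
Step 2: [A] = 2.95 × e^(-0.1 × 12)
Step 3: [A] = 2.95 × e^(-1.2)
Step 4: [A] = 2.95 × 0.301194 = 0.8885 M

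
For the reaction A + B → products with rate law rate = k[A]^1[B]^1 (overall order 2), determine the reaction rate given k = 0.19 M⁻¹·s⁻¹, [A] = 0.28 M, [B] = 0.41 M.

0.02181 M/s

Step 1: The rate law is rate = k[A]^1[B]^1, overall order = 1+1 = 2
Step 2: Substitute values: rate = 0.19 × (0.28)^1 × (0.41)^1
Step 3: rate = 0.19 × 0.28 × 0.41 = 0.021812 M/s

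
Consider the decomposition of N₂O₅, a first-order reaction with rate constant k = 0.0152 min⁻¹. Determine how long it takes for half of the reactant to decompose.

45.6 min

Step 1: For a first-order reaction, t₁/₂ = ln(2)/k
Step 2: t₁/₂ = ln(2)/0.0152
Step 3: t₁/₂ = 0.6931/0.0152 = 45.6 min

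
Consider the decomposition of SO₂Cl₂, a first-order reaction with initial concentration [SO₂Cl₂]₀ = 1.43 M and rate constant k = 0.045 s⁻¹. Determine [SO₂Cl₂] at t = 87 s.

0.02851 M

Step 1: For a first-order reaction: [SO₂Cl₂] = [SO₂Cl₂]₀ × e^(-kt)
Step 2: [SO₂Cl₂] = 1.43 × e^(-0.045 × 87)
Step 3: [SO₂Cl₂] = 1.43 × e^(-3.915)
Step 4: [SO₂Cl₂] = 1.43 × 0.0199405 = 0.02851 M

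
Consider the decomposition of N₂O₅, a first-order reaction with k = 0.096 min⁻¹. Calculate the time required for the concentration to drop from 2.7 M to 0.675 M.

14.44 min

Step 1: For first-order: t = ln([N₂O₅]₀/[N₂O₅])/k
Step 2: t = ln(2.7/0.675)/0.096
Step 3: t = ln(4)/0.096
Step 4: t = 1.386/0.096 = 14.44 min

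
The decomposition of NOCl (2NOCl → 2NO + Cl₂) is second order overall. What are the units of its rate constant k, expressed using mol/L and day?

(mol/L)⁻¹·day⁻¹

Step 1: For overall order n, rate = k × (concentration)^n.
Step 2: Rate has units mol/L·day⁻¹; concentration term has units (mol/L)^2.
Step 3: k = rate / (concentration)^n, so units of k = (mol/L)^(1-2)·day⁻¹ = (mol/L)⁻¹·day⁻¹.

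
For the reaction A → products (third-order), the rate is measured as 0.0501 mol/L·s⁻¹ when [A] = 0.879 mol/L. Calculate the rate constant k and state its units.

0.07377 (mol/L)⁻²·s⁻¹

Step 1: rate = k[A]^3, so k = rate / [A]^3.
Step 2: k = 0.0501 / (0.879)^3 = 0.0501 / 0.6792.
Step 3: k = 0.07377 (mol/L)⁻²·s⁻¹.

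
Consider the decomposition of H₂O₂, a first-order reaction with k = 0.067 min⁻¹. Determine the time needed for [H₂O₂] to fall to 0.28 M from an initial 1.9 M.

28.58 min

Step 1: For first-order: t = ln([H₂O₂]₀/[H₂O₂])/k
Step 2: t = ln(1.9/0.28)/0.067
Step 3: t = ln(6.786)/0.067
Step 4: t = 1.915/0.067 = 28.58 min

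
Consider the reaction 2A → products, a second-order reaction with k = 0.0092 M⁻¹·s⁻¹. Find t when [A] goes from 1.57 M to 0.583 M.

117.2 s

Step 1: For second-order: t = (1/[A] - 1/[A]₀)/k
Step 2: t = (1/0.583 - 1/1.57)/0.0092
Step 3: t = (1.715 - 0.6369)/0.0092
Step 4: t = 1.078/0.0092 = 117.2 s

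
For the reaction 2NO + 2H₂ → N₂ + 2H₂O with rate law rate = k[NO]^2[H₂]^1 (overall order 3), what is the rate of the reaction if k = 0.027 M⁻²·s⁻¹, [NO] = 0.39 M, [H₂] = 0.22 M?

0.0009035 M/s

Step 1: The rate law is rate = k[NO]^2[H₂]^1, overall order = 2+1 = 3
Step 2: Substitute values: rate = 0.027 × (0.39)^2 × (0.22)^1
Step 3: rate = 0.027 × 0.1521 × 0.22 = 0.000903474 M/s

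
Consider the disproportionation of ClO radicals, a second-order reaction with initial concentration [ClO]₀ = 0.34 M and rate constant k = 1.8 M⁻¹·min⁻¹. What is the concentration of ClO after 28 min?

0.01875 M

Step 1: For a second-order reaction: 1/[ClO] = 1/[ClO]₀ + kt
Step 2: 1/[ClO] = 1/0.34 + 1.8 × 28
Step 3: 1/[ClO] = 2.941 + 50.4 = 53.34
Step 4: [ClO] = 1/53.34 = 0.01875 M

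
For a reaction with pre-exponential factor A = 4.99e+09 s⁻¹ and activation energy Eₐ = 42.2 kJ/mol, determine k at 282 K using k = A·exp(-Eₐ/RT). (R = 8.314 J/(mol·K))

7.61e+01 s⁻¹

Step 1: Use the Arrhenius equation: k = A × exp(-Eₐ/RT)
Step 2: Convert Eₐ to J/mol: 42.2 kJ/mol = 42200 J/mol
Step 3: Calculate the exponent: -Eₐ/(RT) = -42200/(8.314 × 282) = -17.99920
Step 4: k = 4.99e+09 × exp(-17.99920)
Step 5: k = 4.99e+09 × 1.52422e-08 = 7.6059e+01 s⁻¹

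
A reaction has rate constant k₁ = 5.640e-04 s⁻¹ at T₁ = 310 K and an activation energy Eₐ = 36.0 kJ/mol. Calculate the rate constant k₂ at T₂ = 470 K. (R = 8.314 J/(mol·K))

6.552e-02 s⁻¹

Step 1: Use the two-temperature Arrhenius form: ln(k₂/k₁) = -Eₐ/R × (1/T₂ - 1/T₁)
Step 2: Convert Eₐ to J/mol: 36.0 kJ/mol = 36000 J/mol
Step 3: 1/T₂ - 1/T₁ = 1/470 - 1/310 = -1.098147e-03 K⁻¹
Step 4: ln(k₂/k₁) = -36000/8.314 × -1.098147e-03 = 4.75503
Step 5: k₂ = k₁ × exp(4.75503) = 5.640e-04 × 1.16167e+02 = 6.552e-02 s⁻¹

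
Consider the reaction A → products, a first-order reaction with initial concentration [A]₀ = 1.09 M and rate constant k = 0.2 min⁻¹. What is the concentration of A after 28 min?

0.004031 M

Step 1: For a first-order reaction: [A] = [A]₀ × e^(-kt)
Step 2: [A] = 1.09 × e^(-0.2 × 28)
Step 3: [A] = 1.09 × e^(-5.6)
Step 4: [A] = 1.09 × 0.00369786 = 0.004031 M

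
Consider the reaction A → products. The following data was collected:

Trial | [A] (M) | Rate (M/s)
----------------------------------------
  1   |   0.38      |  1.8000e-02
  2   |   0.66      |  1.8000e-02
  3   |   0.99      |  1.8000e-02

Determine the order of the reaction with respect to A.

zeroth order (0)

Step 1: Compare trials - when concentration changes, rate stays constant.
Step 2: rate₂/rate₁ = 1.8000e-02/1.8000e-02 = 1
Step 3: [A]₂/[A]₁ = 0.66/0.38 = 1.737
Step 4: Since rate ratio ≈ (conc ratio)^0, the reaction is zeroth order.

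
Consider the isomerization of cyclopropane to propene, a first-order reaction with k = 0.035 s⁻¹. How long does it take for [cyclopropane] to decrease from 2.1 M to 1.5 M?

9.613 s

Step 1: For first-order: t = ln([cyclopropane]₀/[cyclopropane])/k
Step 2: t = ln(2.1/1.5)/0.035
Step 3: t = ln(1.4)/0.035
Step 4: t = 0.3365/0.035 = 9.613 s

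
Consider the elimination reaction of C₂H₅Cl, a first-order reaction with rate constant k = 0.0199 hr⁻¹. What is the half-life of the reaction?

34.83 hr

Step 1: For a first-order reaction, t₁/₂ = ln(2)/k
Step 2: t₁/₂ = ln(2)/0.0199
Step 3: t₁/₂ = 0.6931/0.0199 = 34.83 hr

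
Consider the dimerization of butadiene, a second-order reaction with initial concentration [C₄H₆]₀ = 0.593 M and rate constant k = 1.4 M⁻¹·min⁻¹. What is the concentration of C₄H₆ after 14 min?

0.04698 M

Step 1: For a second-order reaction: 1/[C₄H₆] = 1/[C₄H₆]₀ + kt
Step 2: 1/[C₄H₆] = 1/0.593 + 1.4 × 14
Step 3: 1/[C₄H₆] = 1.686 + 19.6 = 21.29
Step 4: [C₄H₆] = 1/21.29 = 0.04698 M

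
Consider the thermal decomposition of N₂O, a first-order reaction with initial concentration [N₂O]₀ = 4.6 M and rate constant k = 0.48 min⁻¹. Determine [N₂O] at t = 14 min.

0.00555 M

Step 1: For a first-order reaction: [N₂O] = [N₂O]₀ × e^(-kt)
Step 2: [N₂O] = 4.6 × e^(-0.48 × 14)
Step 3: [N₂O] = 4.6 × e^(-6.72)
Step 4: [N₂O] = 4.6 × 0.00120654 = 0.00555 M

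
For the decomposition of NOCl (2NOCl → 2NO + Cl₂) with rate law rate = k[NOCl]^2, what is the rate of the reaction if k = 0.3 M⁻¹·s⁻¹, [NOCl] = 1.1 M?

0.363 M/s

Step 1: Identify the rate law: rate = k[NOCl]^2
Step 2: Substitute values: rate = 0.3 × (1.1)^2
Step 3: Calculate: rate = 0.3 × 1.21 = 0.363 M/s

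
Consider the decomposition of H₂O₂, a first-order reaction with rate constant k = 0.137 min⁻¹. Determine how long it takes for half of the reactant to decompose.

5.059 min

Step 1: For a first-order reaction, t₁/₂ = ln(2)/k
Step 2: t₁/₂ = ln(2)/0.137
Step 3: t₁/₂ = 0.6931/0.137 = 5.059 min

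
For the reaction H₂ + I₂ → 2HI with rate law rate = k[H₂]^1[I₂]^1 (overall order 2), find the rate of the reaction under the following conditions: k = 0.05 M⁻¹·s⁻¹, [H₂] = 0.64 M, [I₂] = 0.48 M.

0.01536 M/s

Step 1: The rate law is rate = k[H₂]^1[I₂]^1, overall order = 1+1 = 2
Step 2: Substitute values: rate = 0.05 × (0.64)^1 × (0.48)^1
Step 3: rate = 0.05 × 0.64 × 0.48 = 0.01536 M/s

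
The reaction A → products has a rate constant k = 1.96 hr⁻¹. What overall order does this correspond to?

first order (1)

Step 1: The units of k for an nth-order reaction are (concentration)^(1-n)·(time)⁻¹.
Step 2: Here k has units hr⁻¹, so the concentration exponent is 0.
Step 3: 1 - n = 0 ⇒ n = 1. The reaction is first order.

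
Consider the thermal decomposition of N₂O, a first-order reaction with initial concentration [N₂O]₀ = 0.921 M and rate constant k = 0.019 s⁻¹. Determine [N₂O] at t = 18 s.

0.6542 M

Step 1: For a first-order reaction: [N₂O] = [N₂O]₀ × e^(-kt)
Step 2: [N₂O] = 0.921 × e^(-0.019 × 18)
Step 3: [N₂O] = 0.921 × e^(-0.342)
Step 4: [N₂O] = 0.921 × 0.710348 = 0.6542 M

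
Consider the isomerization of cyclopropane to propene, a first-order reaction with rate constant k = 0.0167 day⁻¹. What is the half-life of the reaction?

41.51 day

Step 1: For a first-order reaction, t₁/₂ = ln(2)/k
Step 2: t₁/₂ = ln(2)/0.0167
Step 3: t₁/₂ = 0.6931/0.0167 = 41.51 day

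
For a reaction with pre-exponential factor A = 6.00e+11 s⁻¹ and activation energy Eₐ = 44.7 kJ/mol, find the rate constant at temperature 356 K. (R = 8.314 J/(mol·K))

1.66e+05 s⁻¹

Step 1: Use the Arrhenius equation: k = A × exp(-Eₐ/RT)
Step 2: Convert Eₐ to J/mol: 44.7 kJ/mol = 44700 J/mol
Step 3: Calculate the exponent: -Eₐ/(RT) = -44700/(8.314 × 356) = -15.10245
Step 4: k = 6.00e+11 × exp(-15.10245)
Step 5: k = 6.00e+11 × 2.76115e-07 = 1.6567e+05 s⁻¹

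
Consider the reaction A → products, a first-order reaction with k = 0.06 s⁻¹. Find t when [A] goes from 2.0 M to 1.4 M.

5.945 s

Step 1: For first-order: t = ln([A]₀/[A])/k
Step 2: t = ln(2.0/1.4)/0.06
Step 3: t = ln(1.429)/0.06
Step 4: t = 0.3567/0.06 = 5.945 s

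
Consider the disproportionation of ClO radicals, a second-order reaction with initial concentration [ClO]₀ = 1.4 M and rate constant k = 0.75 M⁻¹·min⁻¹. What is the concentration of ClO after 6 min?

0.1918 M

Step 1: For a second-order reaction: 1/[ClO] = 1/[ClO]₀ + kt
Step 2: 1/[ClO] = 1/1.4 + 0.75 × 6
Step 3: 1/[ClO] = 0.7143 + 4.5 = 5.214
Step 4: [ClO] = 1/5.214 = 0.1918 M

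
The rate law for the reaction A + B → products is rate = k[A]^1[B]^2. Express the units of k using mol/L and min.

(mol/L)⁻²·min⁻¹

Step 1: Overall order = 1 + 2 = 3.
Step 2: rate has units mol/L·min⁻¹; [A]^1[B]^2 has units (mol/L)^3.
Step 3: k = rate/([A]^1[B]^2), so units of k = (mol/L)^(1-3)·min⁻¹ = (mol/L)⁻²·min⁻¹.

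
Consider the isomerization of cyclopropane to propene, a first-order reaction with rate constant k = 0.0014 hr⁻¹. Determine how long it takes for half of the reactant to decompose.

495.1 hr

Step 1: For a first-order reaction, t₁/₂ = ln(2)/k
Step 2: t₁/₂ = ln(2)/0.0014
Step 3: t₁/₂ = 0.6931/0.0014 = 495.1 hr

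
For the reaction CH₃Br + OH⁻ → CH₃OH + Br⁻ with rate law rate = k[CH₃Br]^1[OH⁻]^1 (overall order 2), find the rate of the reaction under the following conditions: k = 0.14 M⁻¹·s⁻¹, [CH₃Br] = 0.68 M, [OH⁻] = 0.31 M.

0.02951 M/s

Step 1: The rate law is rate = k[CH₃Br]^1[OH⁻]^1, overall order = 1+1 = 2
Step 2: Substitute values: rate = 0.14 × (0.68)^1 × (0.31)^1
Step 3: rate = 0.14 × 0.68 × 0.31 = 0.029512 M/s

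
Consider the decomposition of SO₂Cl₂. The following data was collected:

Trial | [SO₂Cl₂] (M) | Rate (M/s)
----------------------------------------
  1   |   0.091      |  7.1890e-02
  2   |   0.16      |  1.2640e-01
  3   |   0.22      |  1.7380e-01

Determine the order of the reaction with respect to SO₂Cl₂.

first order (1)

Step 1: Compare trials to find order n where rate₂/rate₁ = ([SO₂Cl₂]₂/[SO₂Cl₂]₁)^n
Step 2: rate₂/rate₁ = 1.2640e-01/7.1890e-02 = 1.758
Step 3: [SO₂Cl₂]₂/[SO₂Cl₂]₁ = 0.16/0.091 = 1.758
Step 4: n = ln(1.758)/ln(1.758) = 1.00 ≈ 1
Step 5: The reaction is first order in SO₂Cl₂.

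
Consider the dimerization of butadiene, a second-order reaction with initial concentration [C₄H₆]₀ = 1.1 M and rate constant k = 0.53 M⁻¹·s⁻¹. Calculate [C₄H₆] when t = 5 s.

0.281 M

Step 1: For a second-order reaction: 1/[C₄H₆] = 1/[C₄H₆]₀ + kt
Step 2: 1/[C₄H₆] = 1/1.1 + 0.53 × 5
Step 3: 1/[C₄H₆] = 0.9091 + 2.65 = 3.559
Step 4: [C₄H₆] = 1/3.559 = 0.281 M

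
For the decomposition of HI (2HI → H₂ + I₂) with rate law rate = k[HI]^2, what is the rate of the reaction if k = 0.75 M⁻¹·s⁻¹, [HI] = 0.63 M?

0.2977 M/s

Step 1: Identify the rate law: rate = k[HI]^2
Step 2: Substitute values: rate = 0.75 × (0.63)^2
Step 3: Calculate: rate = 0.75 × 0.3969 = 0.297675 M/s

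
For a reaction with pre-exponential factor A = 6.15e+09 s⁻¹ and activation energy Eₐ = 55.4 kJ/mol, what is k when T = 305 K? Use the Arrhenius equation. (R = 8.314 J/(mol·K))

2.00e+00 s⁻¹

Step 1: Use the Arrhenius equation: k = A × exp(-Eₐ/RT)
Step 2: Convert Eₐ to J/mol: 55.4 kJ/mol = 55400 J/mol
Step 3: Calculate the exponent: -Eₐ/(RT) = -55400/(8.314 × 305) = -21.84741
Step 4: k = 6.15e+09 × exp(-21.84741)
Step 5: k = 6.15e+09 × 3.24930e-10 = 1.9983e+00 s⁻¹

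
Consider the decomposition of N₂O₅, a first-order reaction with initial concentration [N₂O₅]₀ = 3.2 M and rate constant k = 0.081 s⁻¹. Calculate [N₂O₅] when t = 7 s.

1.815 M

Step 1: For a first-order reaction: [N₂O₅] = [N₂O₅]₀ × e^(-kt)
Step 2: [N₂O₅] = 3.2 × e^(-0.081 × 7)
Step 3: [N₂O₅] = 3.2 × e^(-0.567)
Step 4: [N₂O₅] = 3.2 × 0.567225 = 1.815 M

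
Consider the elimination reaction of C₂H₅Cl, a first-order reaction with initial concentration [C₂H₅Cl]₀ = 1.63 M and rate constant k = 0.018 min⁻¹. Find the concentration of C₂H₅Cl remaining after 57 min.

0.5843 M

Step 1: For a first-order reaction: [C₂H₅Cl] = [C₂H₅Cl]₀ × e^(-kt)
Step 2: [C₂H₅Cl] = 1.63 × e^(-0.018 × 57)
Step 3: [C₂H₅Cl] = 1.63 × e^(-1.026)
Step 4: [C₂H₅Cl] = 1.63 × 0.358438 = 0.5843 M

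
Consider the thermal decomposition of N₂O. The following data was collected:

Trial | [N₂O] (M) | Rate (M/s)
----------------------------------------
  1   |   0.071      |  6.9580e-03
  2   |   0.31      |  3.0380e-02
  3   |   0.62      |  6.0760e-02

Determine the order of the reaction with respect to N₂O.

first order (1)

Step 1: Compare trials to find order n where rate₂/rate₁ = ([N₂O]₂/[N₂O]₁)^n
Step 2: rate₂/rate₁ = 3.0380e-02/6.9580e-03 = 4.366
Step 3: [N₂O]₂/[N₂O]₁ = 0.31/0.071 = 4.366
Step 4: n = ln(4.366)/ln(4.366) = 1.00 ≈ 1
Step 5: The reaction is first order in N₂O.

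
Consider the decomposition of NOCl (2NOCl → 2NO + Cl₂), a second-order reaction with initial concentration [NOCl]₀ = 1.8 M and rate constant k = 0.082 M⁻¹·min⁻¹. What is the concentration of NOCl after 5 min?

1.036 M

Step 1: For a second-order reaction: 1/[NOCl] = 1/[NOCl]₀ + kt
Step 2: 1/[NOCl] = 1/1.8 + 0.082 × 5
Step 3: 1/[NOCl] = 0.5556 + 0.41 = 0.9656
Step 4: [NOCl] = 1/0.9656 = 1.036 M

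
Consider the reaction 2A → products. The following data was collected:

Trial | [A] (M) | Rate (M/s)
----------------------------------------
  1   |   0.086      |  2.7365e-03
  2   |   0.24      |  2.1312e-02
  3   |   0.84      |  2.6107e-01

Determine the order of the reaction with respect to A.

second order (2)

Step 1: Compare trials to find order n where rate₂/rate₁ = ([A]₂/[A]₁)^n
Step 2: rate₂/rate₁ = 2.1312e-02/2.7365e-03 = 7.788
Step 3: [A]₂/[A]₁ = 0.24/0.086 = 2.791
Step 4: n = ln(7.788)/ln(2.791) = 2.00 ≈ 2
Step 5: The reaction is second order in A.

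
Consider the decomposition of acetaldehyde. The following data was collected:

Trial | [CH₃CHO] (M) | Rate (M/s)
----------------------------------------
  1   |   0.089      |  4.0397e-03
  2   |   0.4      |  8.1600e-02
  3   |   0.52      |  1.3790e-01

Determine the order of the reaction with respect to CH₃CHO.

second order (2)

Step 1: Compare trials to find order n where rate₂/rate₁ = ([CH₃CHO]₂/[CH₃CHO]₁)^n
Step 2: rate₂/rate₁ = 8.1600e-02/4.0397e-03 = 20.2
Step 3: [CH₃CHO]₂/[CH₃CHO]₁ = 0.4/0.089 = 4.494
Step 4: n = ln(20.2)/ln(4.494) = 2.00 ≈ 2
Step 5: The reaction is second order in CH₃CHO.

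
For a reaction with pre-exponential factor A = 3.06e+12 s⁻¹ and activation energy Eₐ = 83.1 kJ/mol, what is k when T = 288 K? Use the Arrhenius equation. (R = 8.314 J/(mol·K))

2.59e-03 s⁻¹

Step 1: Use the Arrhenius equation: k = A × exp(-Eₐ/RT)
Step 2: Convert Eₐ to J/mol: 83.1 kJ/mol = 83100 J/mol
Step 3: Calculate the exponent: -Eₐ/(RT) = -83100/(8.314 × 288) = -34.70552
Step 4: k = 3.06e+12 × exp(-34.70552)
Step 5: k = 3.06e+12 × 8.46417e-16 = 2.5900e-03 s⁻¹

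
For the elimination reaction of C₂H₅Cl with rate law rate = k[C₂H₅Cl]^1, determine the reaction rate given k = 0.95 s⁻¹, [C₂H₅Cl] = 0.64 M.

0.608 M/s

Step 1: Identify the rate law: rate = k[C₂H₅Cl]^1
Step 2: Substitute values: rate = 0.95 × (0.64)^1
Step 3: Calculate: rate = 0.95 × 0.64 = 0.608 M/s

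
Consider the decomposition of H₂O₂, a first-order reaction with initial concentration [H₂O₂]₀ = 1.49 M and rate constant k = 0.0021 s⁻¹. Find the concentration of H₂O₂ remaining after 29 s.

1.402 M

Step 1: For a first-order reaction: [H₂O₂] = [H₂O₂]₀ × e^(-kt)
Step 2: [H₂O₂] = 1.49 × e^(-0.0021 × 29)
Step 3: [H₂O₂] = 1.49 × e^(-0.0609)
Step 4: [H₂O₂] = 1.49 × 0.940917 = 1.402 M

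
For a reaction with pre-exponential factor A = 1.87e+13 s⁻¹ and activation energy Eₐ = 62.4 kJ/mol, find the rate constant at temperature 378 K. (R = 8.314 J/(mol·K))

4.45e+04 s⁻¹

Step 1: Use the Arrhenius equation: k = A × exp(-Eₐ/RT)
Step 2: Convert Eₐ to J/mol: 62.4 kJ/mol = 62400 J/mol
Step 3: Calculate the exponent: -Eₐ/(RT) = -62400/(8.314 × 378) = -19.85559
Step 4: k = 1.87e+13 × exp(-19.85559)
Step 5: k = 1.87e+13 × 2.38137e-09 = 4.4532e+04 s⁻¹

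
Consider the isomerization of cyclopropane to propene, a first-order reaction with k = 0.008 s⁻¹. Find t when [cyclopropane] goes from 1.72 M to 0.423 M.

175.3 s

Step 1: For first-order: t = ln([cyclopropane]₀/[cyclopropane])/k
Step 2: t = ln(1.72/0.423)/0.008
Step 3: t = ln(4.066)/0.008
Step 4: t = 1.403/0.008 = 175.3 s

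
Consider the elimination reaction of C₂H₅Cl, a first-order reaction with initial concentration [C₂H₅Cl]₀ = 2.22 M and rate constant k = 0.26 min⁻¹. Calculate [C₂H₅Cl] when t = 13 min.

0.07559 M

Step 1: For a first-order reaction: [C₂H₅Cl] = [C₂H₅Cl]₀ × e^(-kt)
Step 2: [C₂H₅Cl] = 2.22 × e^(-0.26 × 13)
Step 3: [C₂H₅Cl] = 2.22 × e^(-3.38)
Step 4: [C₂H₅Cl] = 2.22 × 0.0340475 = 0.07559 M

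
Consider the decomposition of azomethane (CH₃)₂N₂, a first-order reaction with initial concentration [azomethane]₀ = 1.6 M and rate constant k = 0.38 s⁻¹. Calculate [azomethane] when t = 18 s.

0.001712 M

Step 1: For a first-order reaction: [azomethane] = [azomethane]₀ × e^(-kt)
Step 2: [azomethane] = 1.6 × e^(-0.38 × 18)
Step 3: [azomethane] = 1.6 × e^(-6.84)
Step 4: [azomethane] = 1.6 × 0.0010701 = 0.001712 M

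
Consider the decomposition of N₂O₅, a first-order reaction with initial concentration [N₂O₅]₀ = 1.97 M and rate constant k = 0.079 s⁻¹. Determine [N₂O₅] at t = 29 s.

0.1993 M

Step 1: For a first-order reaction: [N₂O₅] = [N₂O₅]₀ × e^(-kt)
Step 2: [N₂O₅] = 1.97 × e^(-0.079 × 29)
Step 3: [N₂O₅] = 1.97 × e^(-2.291)
Step 4: [N₂O₅] = 1.97 × 0.101165 = 0.1993 M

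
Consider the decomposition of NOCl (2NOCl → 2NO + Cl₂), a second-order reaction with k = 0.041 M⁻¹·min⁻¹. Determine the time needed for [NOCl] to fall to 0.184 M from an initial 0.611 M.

92.64 min

Step 1: For second-order: t = (1/[NOCl] - 1/[NOCl]₀)/k
Step 2: t = (1/0.184 - 1/0.611)/0.041
Step 3: t = (5.435 - 1.637)/0.041
Step 4: t = 3.798/0.041 = 92.64 min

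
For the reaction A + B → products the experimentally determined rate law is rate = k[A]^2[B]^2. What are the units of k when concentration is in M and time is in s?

M⁻³·s⁻¹

Step 1: Overall order = 2 + 2 = 4.
Step 2: rate has units M·s⁻¹; [A]^2[B]^2 has units M^4.
Step 3: k = rate/([A]^2[B]^2), so units of k = M^(1-4)·s⁻¹ = M⁻³·s⁻¹.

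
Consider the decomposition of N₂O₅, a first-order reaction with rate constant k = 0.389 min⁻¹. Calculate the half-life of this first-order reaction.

1.782 min

Step 1: For a first-order reaction, t₁/₂ = ln(2)/k
Step 2: t₁/₂ = ln(2)/0.389
Step 3: t₁/₂ = 0.6931/0.389 = 1.782 min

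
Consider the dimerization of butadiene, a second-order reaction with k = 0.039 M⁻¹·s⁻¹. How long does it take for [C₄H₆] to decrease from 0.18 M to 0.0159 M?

1470 s

Step 1: For second-order: t = (1/[C₄H₆] - 1/[C₄H₆]₀)/k
Step 2: t = (1/0.0159 - 1/0.18)/0.039
Step 3: t = (62.89 - 5.556)/0.039
Step 4: t = 57.34/0.039 = 1470 s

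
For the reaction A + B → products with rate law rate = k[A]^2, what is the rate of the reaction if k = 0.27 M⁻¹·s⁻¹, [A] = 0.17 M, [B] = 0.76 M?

0.007803 M/s

Step 1: The rate law is rate = k[A]^2
Step 2: Note that the rate does not depend on [B] (zero order in B).
Step 3: rate = 0.27 × (0.17)^2 = 0.007803 M/s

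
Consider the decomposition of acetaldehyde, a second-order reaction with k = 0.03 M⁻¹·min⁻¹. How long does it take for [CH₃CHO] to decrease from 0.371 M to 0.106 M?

224.6 min

Step 1: For second-order: t = (1/[CH₃CHO] - 1/[CH₃CHO]₀)/k
Step 2: t = (1/0.106 - 1/0.371)/0.03
Step 3: t = (9.434 - 2.695)/0.03
Step 4: t = 6.739/0.03 = 224.6 min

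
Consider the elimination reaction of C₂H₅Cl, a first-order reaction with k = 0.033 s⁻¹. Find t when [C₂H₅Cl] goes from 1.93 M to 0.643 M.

33.31 s

Step 1: For first-order: t = ln([C₂H₅Cl]₀/[C₂H₅Cl])/k
Step 2: t = ln(1.93/0.643)/0.033
Step 3: t = ln(3.002)/0.033
Step 4: t = 1.099/0.033 = 33.31 s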